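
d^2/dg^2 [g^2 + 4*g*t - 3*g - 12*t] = 2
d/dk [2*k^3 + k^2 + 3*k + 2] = 6*k^2 + 2*k + 3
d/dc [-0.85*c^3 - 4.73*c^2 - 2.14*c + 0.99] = -2.55*c^2 - 9.46*c - 2.14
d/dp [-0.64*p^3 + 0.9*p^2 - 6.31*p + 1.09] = -1.92*p^2 + 1.8*p - 6.31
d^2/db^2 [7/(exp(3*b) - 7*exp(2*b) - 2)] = 7*((28 - 9*exp(b))*(-exp(3*b) + 7*exp(2*b) + 2) - 2*(3*exp(b) - 14)^2*exp(2*b))*exp(2*b)/(-exp(3*b) + 7*exp(2*b) + 2)^3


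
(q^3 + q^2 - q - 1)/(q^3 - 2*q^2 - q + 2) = (q + 1)/(q - 2)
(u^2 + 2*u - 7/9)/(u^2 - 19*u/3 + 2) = (u + 7/3)/(u - 6)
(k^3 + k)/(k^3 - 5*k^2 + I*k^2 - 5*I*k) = (k - I)/(k - 5)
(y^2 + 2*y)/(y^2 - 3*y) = (y + 2)/(y - 3)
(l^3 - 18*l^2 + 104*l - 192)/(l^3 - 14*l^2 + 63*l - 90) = (l^2 - 12*l + 32)/(l^2 - 8*l + 15)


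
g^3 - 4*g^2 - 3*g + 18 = (g - 3)^2*(g + 2)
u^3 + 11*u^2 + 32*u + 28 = (u + 2)^2*(u + 7)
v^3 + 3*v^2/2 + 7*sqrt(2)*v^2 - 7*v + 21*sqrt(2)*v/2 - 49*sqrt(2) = (v - 2)*(v + 7/2)*(v + 7*sqrt(2))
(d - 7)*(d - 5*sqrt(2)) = d^2 - 5*sqrt(2)*d - 7*d + 35*sqrt(2)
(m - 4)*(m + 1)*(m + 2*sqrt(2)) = m^3 - 3*m^2 + 2*sqrt(2)*m^2 - 6*sqrt(2)*m - 4*m - 8*sqrt(2)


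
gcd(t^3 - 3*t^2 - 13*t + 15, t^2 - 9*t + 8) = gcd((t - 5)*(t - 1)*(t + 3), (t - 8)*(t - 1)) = t - 1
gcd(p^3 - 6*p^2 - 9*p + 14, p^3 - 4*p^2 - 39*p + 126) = p - 7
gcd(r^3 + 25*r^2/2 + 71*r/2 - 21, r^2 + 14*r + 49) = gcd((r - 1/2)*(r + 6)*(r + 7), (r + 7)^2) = r + 7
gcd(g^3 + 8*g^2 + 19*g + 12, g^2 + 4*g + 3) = g^2 + 4*g + 3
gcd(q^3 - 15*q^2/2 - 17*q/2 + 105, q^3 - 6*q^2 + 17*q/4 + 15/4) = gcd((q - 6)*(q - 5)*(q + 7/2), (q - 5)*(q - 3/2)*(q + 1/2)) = q - 5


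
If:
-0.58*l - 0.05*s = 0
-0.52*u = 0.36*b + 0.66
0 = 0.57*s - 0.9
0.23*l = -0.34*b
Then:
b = 0.09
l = -0.14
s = 1.58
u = -1.33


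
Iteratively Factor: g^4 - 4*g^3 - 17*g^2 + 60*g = (g - 5)*(g^3 + g^2 - 12*g) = g*(g - 5)*(g^2 + g - 12) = g*(g - 5)*(g + 4)*(g - 3)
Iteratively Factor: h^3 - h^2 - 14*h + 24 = (h - 2)*(h^2 + h - 12) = (h - 3)*(h - 2)*(h + 4)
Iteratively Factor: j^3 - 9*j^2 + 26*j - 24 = (j - 3)*(j^2 - 6*j + 8) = (j - 3)*(j - 2)*(j - 4)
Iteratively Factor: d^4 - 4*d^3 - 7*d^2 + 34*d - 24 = (d + 3)*(d^3 - 7*d^2 + 14*d - 8) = (d - 4)*(d + 3)*(d^2 - 3*d + 2) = (d - 4)*(d - 2)*(d + 3)*(d - 1)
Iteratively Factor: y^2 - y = (y)*(y - 1)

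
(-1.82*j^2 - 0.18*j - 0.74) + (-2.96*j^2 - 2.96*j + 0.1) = -4.78*j^2 - 3.14*j - 0.64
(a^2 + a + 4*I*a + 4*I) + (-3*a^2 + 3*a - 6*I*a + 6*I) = -2*a^2 + 4*a - 2*I*a + 10*I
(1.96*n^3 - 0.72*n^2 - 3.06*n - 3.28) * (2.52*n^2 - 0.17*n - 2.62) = 4.9392*n^5 - 2.1476*n^4 - 12.724*n^3 - 5.859*n^2 + 8.5748*n + 8.5936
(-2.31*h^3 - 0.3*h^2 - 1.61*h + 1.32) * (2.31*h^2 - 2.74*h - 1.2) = -5.3361*h^5 + 5.6364*h^4 - 0.125100000000001*h^3 + 7.8206*h^2 - 1.6848*h - 1.584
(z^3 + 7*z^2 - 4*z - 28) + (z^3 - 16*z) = 2*z^3 + 7*z^2 - 20*z - 28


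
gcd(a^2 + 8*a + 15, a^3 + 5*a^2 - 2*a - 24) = a + 3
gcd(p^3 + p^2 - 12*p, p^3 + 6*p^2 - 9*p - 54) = p - 3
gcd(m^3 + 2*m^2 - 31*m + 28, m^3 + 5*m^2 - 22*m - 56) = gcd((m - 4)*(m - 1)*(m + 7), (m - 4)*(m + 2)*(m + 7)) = m^2 + 3*m - 28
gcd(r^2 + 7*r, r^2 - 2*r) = r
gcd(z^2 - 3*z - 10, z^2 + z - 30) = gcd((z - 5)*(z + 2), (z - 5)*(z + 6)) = z - 5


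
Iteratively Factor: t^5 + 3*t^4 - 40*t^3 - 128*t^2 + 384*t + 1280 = (t + 4)*(t^4 - t^3 - 36*t^2 + 16*t + 320) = (t + 4)^2*(t^3 - 5*t^2 - 16*t + 80) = (t - 4)*(t + 4)^2*(t^2 - t - 20) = (t - 5)*(t - 4)*(t + 4)^2*(t + 4)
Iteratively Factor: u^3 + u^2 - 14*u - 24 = (u + 2)*(u^2 - u - 12) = (u - 4)*(u + 2)*(u + 3)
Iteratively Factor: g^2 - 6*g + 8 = (g - 2)*(g - 4)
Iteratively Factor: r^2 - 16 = (r + 4)*(r - 4)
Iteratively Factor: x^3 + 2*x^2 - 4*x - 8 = (x + 2)*(x^2 - 4) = (x + 2)^2*(x - 2)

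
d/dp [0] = 0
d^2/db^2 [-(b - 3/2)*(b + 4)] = -2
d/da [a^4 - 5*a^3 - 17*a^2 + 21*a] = 4*a^3 - 15*a^2 - 34*a + 21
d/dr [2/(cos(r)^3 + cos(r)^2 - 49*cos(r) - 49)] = 2*(3*cos(r)^2 + 2*cos(r) - 49)*sin(r)/(cos(r)^3 + cos(r)^2 - 49*cos(r) - 49)^2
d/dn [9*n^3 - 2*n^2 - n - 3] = 27*n^2 - 4*n - 1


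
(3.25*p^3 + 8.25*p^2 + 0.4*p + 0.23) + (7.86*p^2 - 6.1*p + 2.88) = 3.25*p^3 + 16.11*p^2 - 5.7*p + 3.11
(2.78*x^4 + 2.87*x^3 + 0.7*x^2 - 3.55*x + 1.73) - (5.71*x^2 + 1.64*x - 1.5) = 2.78*x^4 + 2.87*x^3 - 5.01*x^2 - 5.19*x + 3.23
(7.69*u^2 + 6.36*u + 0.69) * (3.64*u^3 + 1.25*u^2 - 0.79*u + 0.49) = 27.9916*u^5 + 32.7629*u^4 + 4.3865*u^3 - 0.393800000000001*u^2 + 2.5713*u + 0.3381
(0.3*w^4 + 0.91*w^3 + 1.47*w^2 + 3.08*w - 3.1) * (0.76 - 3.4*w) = -1.02*w^5 - 2.866*w^4 - 4.3064*w^3 - 9.3548*w^2 + 12.8808*w - 2.356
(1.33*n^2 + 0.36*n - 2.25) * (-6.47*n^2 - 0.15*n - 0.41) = -8.6051*n^4 - 2.5287*n^3 + 13.9582*n^2 + 0.1899*n + 0.9225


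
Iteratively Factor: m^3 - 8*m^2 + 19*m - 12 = (m - 1)*(m^2 - 7*m + 12) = (m - 4)*(m - 1)*(m - 3)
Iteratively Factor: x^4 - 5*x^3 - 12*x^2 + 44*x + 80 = (x + 2)*(x^3 - 7*x^2 + 2*x + 40) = (x - 4)*(x + 2)*(x^2 - 3*x - 10) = (x - 5)*(x - 4)*(x + 2)*(x + 2)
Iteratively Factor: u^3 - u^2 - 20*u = (u)*(u^2 - u - 20) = u*(u + 4)*(u - 5)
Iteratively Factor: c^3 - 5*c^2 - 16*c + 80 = (c - 5)*(c^2 - 16) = (c - 5)*(c - 4)*(c + 4)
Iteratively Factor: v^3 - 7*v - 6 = (v - 3)*(v^2 + 3*v + 2) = (v - 3)*(v + 1)*(v + 2)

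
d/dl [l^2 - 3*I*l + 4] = 2*l - 3*I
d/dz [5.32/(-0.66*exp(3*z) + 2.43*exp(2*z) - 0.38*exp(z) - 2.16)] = (10.5336*exp(2*z) - 25.8552*exp(z) + 2.0216)*exp(z)/(0.66*exp(3*z) - 2.43*exp(2*z) + 0.38*exp(z) + 2.16)^2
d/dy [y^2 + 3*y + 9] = 2*y + 3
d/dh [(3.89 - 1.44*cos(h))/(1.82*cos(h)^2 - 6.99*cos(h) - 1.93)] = (-2.6208*cos(h)^2 + 14.1596*cos(h) - 29.9703)*sin(h)/(3.3124*cos(h)^4 - 25.4436*cos(h)^3 + 41.8349*cos(h)^2 + 26.9814*cos(h) + 3.7249)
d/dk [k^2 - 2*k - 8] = 2*k - 2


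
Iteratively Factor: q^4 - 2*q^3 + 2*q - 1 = (q - 1)*(q^3 - q^2 - q + 1) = (q - 1)^2*(q^2 - 1) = (q - 1)^3*(q + 1)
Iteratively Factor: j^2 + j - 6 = (j - 2)*(j + 3)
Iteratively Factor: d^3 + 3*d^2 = (d)*(d^2 + 3*d) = d*(d + 3)*(d)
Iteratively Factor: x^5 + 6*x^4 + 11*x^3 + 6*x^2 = (x + 1)*(x^4 + 5*x^3 + 6*x^2) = (x + 1)*(x + 2)*(x^3 + 3*x^2) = x*(x + 1)*(x + 2)*(x^2 + 3*x) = x^2*(x + 1)*(x + 2)*(x + 3)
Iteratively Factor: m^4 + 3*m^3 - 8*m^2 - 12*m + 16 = (m - 2)*(m^3 + 5*m^2 + 2*m - 8) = (m - 2)*(m - 1)*(m^2 + 6*m + 8) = (m - 2)*(m - 1)*(m + 4)*(m + 2)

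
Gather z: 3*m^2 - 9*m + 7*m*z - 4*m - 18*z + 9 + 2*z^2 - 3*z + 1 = 3*m^2 - 13*m + 2*z^2 + z*(7*m - 21) + 10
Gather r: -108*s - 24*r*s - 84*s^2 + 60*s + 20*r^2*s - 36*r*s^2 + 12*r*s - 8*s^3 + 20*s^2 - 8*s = 20*r^2*s + r*(-36*s^2 - 12*s) - 8*s^3 - 64*s^2 - 56*s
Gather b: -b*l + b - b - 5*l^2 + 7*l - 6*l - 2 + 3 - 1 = -b*l - 5*l^2 + l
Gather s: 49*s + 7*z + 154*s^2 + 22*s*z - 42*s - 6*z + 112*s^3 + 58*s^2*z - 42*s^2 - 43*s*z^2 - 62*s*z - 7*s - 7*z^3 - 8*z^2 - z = 112*s^3 + s^2*(58*z + 112) + s*(-43*z^2 - 40*z) - 7*z^3 - 8*z^2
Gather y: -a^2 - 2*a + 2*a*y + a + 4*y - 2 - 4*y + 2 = -a^2 + 2*a*y - a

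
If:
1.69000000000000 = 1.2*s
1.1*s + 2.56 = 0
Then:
No Solution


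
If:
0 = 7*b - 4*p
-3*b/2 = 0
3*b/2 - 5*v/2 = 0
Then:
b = 0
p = 0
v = 0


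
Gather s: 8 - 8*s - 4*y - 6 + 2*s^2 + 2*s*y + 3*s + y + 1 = 2*s^2 + s*(2*y - 5) - 3*y + 3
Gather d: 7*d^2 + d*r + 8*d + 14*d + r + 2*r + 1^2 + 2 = 7*d^2 + d*(r + 22) + 3*r + 3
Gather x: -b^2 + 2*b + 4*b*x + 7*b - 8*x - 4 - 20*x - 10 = -b^2 + 9*b + x*(4*b - 28) - 14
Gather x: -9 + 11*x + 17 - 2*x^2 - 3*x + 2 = -2*x^2 + 8*x + 10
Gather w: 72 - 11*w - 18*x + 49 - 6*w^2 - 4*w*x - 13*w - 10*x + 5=-6*w^2 + w*(-4*x - 24) - 28*x + 126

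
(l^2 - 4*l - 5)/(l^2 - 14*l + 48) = (l^2 - 4*l - 5)/(l^2 - 14*l + 48)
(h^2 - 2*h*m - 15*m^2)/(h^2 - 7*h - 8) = (-h^2 + 2*h*m + 15*m^2)/(-h^2 + 7*h + 8)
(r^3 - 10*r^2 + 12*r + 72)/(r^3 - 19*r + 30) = (r^3 - 10*r^2 + 12*r + 72)/(r^3 - 19*r + 30)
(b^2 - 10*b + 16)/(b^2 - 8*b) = (b - 2)/b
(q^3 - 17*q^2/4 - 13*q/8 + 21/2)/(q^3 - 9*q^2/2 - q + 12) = (q - 7/4)/(q - 2)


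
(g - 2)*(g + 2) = g^2 - 4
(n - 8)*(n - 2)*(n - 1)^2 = n^4 - 12*n^3 + 37*n^2 - 42*n + 16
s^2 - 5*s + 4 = (s - 4)*(s - 1)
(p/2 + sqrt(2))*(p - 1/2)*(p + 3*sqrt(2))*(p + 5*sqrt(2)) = p^4/2 - p^3/4 + 5*sqrt(2)*p^3 - 5*sqrt(2)*p^2/2 + 31*p^2 - 31*p/2 + 30*sqrt(2)*p - 15*sqrt(2)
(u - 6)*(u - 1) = u^2 - 7*u + 6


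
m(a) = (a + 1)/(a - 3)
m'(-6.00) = -0.05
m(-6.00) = 0.56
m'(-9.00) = -0.03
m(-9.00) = 0.67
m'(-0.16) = -0.40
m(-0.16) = -0.27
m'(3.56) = -12.76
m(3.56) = 8.14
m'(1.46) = -1.69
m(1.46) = -1.60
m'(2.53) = -18.11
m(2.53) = -7.51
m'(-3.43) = -0.10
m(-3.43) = 0.38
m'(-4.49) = -0.07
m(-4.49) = 0.47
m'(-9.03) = -0.03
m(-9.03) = 0.67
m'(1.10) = -1.11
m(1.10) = -1.11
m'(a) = 1/(a - 3) - (a + 1)/(a - 3)^2 = -4/(a - 3)^2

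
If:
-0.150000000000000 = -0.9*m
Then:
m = 0.17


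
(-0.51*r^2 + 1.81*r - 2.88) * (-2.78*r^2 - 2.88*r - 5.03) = 1.4178*r^4 - 3.563*r^3 + 5.3589*r^2 - 0.809900000000001*r + 14.4864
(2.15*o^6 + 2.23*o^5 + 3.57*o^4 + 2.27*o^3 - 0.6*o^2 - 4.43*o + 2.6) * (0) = 0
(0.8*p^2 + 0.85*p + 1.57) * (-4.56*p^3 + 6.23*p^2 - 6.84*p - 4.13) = -3.648*p^5 + 1.108*p^4 - 7.3357*p^3 + 0.6631*p^2 - 14.2493*p - 6.4841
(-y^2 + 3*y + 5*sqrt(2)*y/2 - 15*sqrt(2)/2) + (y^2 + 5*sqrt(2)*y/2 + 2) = 3*y + 5*sqrt(2)*y - 15*sqrt(2)/2 + 2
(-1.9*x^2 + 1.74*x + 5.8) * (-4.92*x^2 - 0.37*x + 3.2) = 9.348*x^4 - 7.8578*x^3 - 35.2598*x^2 + 3.422*x + 18.56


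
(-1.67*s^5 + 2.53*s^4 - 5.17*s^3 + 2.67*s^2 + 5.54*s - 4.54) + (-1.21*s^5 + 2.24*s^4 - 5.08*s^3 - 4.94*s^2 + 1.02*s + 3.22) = -2.88*s^5 + 4.77*s^4 - 10.25*s^3 - 2.27*s^2 + 6.56*s - 1.32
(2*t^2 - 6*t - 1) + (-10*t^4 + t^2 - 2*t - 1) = -10*t^4 + 3*t^2 - 8*t - 2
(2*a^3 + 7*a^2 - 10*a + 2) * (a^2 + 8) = 2*a^5 + 7*a^4 + 6*a^3 + 58*a^2 - 80*a + 16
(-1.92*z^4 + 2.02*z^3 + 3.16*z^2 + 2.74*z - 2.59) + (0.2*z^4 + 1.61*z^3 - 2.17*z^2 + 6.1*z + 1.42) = -1.72*z^4 + 3.63*z^3 + 0.99*z^2 + 8.84*z - 1.17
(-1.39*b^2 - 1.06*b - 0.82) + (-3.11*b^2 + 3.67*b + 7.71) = -4.5*b^2 + 2.61*b + 6.89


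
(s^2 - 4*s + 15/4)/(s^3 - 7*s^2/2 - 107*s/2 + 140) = (s - 3/2)/(s^2 - s - 56)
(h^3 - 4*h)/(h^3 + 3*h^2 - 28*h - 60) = h*(h - 2)/(h^2 + h - 30)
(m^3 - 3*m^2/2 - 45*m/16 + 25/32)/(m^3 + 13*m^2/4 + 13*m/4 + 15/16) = (8*m^2 - 22*m + 5)/(2*(4*m^2 + 8*m + 3))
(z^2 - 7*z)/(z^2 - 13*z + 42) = z/(z - 6)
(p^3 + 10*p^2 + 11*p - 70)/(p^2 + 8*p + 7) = (p^2 + 3*p - 10)/(p + 1)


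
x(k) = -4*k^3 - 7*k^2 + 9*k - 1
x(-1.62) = -16.94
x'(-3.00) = -57.00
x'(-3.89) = -118.13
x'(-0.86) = 12.16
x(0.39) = 1.21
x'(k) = -12*k^2 - 14*k + 9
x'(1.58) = -43.08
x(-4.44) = 171.16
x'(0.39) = 1.71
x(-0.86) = -11.37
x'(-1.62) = 0.19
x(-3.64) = 66.41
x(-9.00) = 2267.00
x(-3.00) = 17.00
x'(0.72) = -7.30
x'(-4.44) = -165.40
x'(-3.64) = -99.04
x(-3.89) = 93.52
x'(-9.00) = -837.00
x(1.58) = -20.03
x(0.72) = 0.36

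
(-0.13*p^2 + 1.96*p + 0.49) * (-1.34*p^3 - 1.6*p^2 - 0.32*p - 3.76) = 0.1742*p^5 - 2.4184*p^4 - 3.751*p^3 - 0.9224*p^2 - 7.5264*p - 1.8424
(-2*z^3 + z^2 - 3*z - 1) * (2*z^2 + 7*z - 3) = -4*z^5 - 12*z^4 + 7*z^3 - 26*z^2 + 2*z + 3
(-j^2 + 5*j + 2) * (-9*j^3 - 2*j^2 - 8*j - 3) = 9*j^5 - 43*j^4 - 20*j^3 - 41*j^2 - 31*j - 6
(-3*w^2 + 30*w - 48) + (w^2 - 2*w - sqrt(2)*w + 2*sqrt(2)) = -2*w^2 - sqrt(2)*w + 28*w - 48 + 2*sqrt(2)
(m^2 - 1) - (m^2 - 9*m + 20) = 9*m - 21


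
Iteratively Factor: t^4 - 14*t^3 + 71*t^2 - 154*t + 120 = (t - 5)*(t^3 - 9*t^2 + 26*t - 24) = (t - 5)*(t - 4)*(t^2 - 5*t + 6) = (t - 5)*(t - 4)*(t - 2)*(t - 3)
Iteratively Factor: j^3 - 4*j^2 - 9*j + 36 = (j - 3)*(j^2 - j - 12) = (j - 3)*(j + 3)*(j - 4)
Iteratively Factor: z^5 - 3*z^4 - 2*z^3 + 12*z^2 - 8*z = (z - 2)*(z^4 - z^3 - 4*z^2 + 4*z) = (z - 2)*(z - 1)*(z^3 - 4*z) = z*(z - 2)*(z - 1)*(z^2 - 4) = z*(z - 2)^2*(z - 1)*(z + 2)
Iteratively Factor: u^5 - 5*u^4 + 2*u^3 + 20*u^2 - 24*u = (u - 3)*(u^4 - 2*u^3 - 4*u^2 + 8*u) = u*(u - 3)*(u^3 - 2*u^2 - 4*u + 8) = u*(u - 3)*(u - 2)*(u^2 - 4) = u*(u - 3)*(u - 2)*(u + 2)*(u - 2)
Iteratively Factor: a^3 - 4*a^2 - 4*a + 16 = (a - 2)*(a^2 - 2*a - 8) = (a - 2)*(a + 2)*(a - 4)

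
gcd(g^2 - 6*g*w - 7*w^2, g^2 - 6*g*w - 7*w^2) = -g^2 + 6*g*w + 7*w^2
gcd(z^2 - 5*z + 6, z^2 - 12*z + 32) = 1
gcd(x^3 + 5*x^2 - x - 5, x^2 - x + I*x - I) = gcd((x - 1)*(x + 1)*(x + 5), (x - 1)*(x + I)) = x - 1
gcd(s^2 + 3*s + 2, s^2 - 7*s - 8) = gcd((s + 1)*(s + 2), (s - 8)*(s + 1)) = s + 1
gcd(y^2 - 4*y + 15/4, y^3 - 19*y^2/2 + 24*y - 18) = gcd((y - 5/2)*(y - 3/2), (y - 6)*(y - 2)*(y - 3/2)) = y - 3/2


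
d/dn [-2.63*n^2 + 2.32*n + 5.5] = 2.32 - 5.26*n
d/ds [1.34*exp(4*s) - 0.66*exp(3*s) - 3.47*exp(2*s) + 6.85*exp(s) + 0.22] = (5.36*exp(3*s) - 1.98*exp(2*s) - 6.94*exp(s) + 6.85)*exp(s)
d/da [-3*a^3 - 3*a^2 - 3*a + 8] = -9*a^2 - 6*a - 3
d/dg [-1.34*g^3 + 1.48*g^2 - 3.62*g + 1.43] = -4.02*g^2 + 2.96*g - 3.62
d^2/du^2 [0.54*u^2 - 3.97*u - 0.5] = 1.08000000000000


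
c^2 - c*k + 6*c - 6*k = (c + 6)*(c - k)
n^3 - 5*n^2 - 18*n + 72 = (n - 6)*(n - 3)*(n + 4)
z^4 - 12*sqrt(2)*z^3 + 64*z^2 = z^2*(z - 8*sqrt(2))*(z - 4*sqrt(2))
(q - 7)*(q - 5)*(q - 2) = q^3 - 14*q^2 + 59*q - 70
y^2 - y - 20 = (y - 5)*(y + 4)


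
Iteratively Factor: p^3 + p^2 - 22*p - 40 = (p + 4)*(p^2 - 3*p - 10) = (p - 5)*(p + 4)*(p + 2)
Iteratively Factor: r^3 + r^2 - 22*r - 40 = (r - 5)*(r^2 + 6*r + 8) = (r - 5)*(r + 4)*(r + 2)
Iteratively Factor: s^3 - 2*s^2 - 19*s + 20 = (s - 1)*(s^2 - s - 20) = (s - 1)*(s + 4)*(s - 5)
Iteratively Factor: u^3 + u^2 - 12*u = (u)*(u^2 + u - 12) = u*(u - 3)*(u + 4)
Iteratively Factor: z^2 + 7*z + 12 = (z + 4)*(z + 3)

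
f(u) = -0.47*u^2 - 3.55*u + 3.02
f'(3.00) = -6.37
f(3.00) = -11.86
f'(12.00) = -14.83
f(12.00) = -107.26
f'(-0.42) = -3.16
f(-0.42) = 4.43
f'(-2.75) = -0.96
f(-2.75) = 9.23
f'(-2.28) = -1.41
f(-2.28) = 8.67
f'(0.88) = -4.38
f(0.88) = -0.47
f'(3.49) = -6.83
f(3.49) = -15.09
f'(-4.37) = 0.56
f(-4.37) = 9.56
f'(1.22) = -4.70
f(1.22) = -2.01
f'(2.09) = -5.51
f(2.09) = -6.45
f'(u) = -0.94*u - 3.55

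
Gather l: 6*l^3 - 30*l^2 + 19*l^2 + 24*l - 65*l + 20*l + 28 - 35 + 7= 6*l^3 - 11*l^2 - 21*l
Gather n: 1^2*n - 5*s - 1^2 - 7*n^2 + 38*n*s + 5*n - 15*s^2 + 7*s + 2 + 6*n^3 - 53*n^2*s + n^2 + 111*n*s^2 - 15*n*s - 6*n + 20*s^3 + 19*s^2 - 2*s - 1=6*n^3 + n^2*(-53*s - 6) + n*(111*s^2 + 23*s) + 20*s^3 + 4*s^2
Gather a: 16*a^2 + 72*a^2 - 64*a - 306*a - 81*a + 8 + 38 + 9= 88*a^2 - 451*a + 55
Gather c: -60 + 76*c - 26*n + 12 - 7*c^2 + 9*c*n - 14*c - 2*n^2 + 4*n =-7*c^2 + c*(9*n + 62) - 2*n^2 - 22*n - 48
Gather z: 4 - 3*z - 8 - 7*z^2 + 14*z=-7*z^2 + 11*z - 4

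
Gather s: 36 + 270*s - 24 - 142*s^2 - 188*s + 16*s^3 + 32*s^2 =16*s^3 - 110*s^2 + 82*s + 12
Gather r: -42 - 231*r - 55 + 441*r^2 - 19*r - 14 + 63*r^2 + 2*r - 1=504*r^2 - 248*r - 112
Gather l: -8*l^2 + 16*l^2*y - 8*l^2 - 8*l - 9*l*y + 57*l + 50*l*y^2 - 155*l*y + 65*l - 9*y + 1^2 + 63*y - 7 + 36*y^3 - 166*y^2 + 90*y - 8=l^2*(16*y - 16) + l*(50*y^2 - 164*y + 114) + 36*y^3 - 166*y^2 + 144*y - 14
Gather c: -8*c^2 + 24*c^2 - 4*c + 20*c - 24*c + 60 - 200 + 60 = 16*c^2 - 8*c - 80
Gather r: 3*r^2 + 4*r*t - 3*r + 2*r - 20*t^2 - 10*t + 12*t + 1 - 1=3*r^2 + r*(4*t - 1) - 20*t^2 + 2*t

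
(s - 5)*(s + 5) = s^2 - 25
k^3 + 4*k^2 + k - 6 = (k - 1)*(k + 2)*(k + 3)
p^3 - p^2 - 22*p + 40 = (p - 4)*(p - 2)*(p + 5)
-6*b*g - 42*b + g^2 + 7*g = (-6*b + g)*(g + 7)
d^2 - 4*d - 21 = (d - 7)*(d + 3)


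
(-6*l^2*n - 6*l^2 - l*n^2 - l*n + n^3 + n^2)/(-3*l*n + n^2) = 2*l + 2*l/n + n + 1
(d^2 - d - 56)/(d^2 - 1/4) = 4*(d^2 - d - 56)/(4*d^2 - 1)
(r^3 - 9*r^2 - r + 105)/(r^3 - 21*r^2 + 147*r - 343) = (r^2 - 2*r - 15)/(r^2 - 14*r + 49)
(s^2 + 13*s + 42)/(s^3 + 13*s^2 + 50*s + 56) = (s + 6)/(s^2 + 6*s + 8)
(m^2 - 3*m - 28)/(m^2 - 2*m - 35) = (m + 4)/(m + 5)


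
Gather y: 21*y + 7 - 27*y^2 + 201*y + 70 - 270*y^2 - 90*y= -297*y^2 + 132*y + 77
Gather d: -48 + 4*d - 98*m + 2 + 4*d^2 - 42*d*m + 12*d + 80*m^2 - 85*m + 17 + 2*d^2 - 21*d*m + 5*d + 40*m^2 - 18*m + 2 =6*d^2 + d*(21 - 63*m) + 120*m^2 - 201*m - 27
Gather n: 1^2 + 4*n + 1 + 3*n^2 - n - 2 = 3*n^2 + 3*n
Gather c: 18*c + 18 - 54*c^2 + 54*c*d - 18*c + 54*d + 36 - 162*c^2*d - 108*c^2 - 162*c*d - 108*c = c^2*(-162*d - 162) + c*(-108*d - 108) + 54*d + 54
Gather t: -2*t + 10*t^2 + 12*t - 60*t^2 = -50*t^2 + 10*t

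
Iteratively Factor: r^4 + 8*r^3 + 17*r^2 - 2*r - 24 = (r + 4)*(r^3 + 4*r^2 + r - 6) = (r + 2)*(r + 4)*(r^2 + 2*r - 3) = (r + 2)*(r + 3)*(r + 4)*(r - 1)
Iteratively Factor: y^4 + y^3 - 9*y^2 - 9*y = (y + 3)*(y^3 - 2*y^2 - 3*y) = (y + 1)*(y + 3)*(y^2 - 3*y) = y*(y + 1)*(y + 3)*(y - 3)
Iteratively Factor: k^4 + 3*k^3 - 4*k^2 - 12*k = (k + 3)*(k^3 - 4*k) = (k + 2)*(k + 3)*(k^2 - 2*k) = (k - 2)*(k + 2)*(k + 3)*(k)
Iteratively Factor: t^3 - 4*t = (t)*(t^2 - 4) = t*(t - 2)*(t + 2)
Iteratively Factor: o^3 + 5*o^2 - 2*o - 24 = (o - 2)*(o^2 + 7*o + 12) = (o - 2)*(o + 4)*(o + 3)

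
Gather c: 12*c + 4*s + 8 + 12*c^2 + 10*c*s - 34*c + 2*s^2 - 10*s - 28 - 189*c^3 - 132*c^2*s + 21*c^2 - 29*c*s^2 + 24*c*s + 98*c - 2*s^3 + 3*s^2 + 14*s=-189*c^3 + c^2*(33 - 132*s) + c*(-29*s^2 + 34*s + 76) - 2*s^3 + 5*s^2 + 8*s - 20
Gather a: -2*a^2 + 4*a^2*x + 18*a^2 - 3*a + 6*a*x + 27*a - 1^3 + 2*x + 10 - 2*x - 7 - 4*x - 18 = a^2*(4*x + 16) + a*(6*x + 24) - 4*x - 16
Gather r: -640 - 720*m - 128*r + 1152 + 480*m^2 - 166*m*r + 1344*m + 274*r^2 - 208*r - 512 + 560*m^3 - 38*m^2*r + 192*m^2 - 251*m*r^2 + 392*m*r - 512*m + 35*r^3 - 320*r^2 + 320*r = 560*m^3 + 672*m^2 + 112*m + 35*r^3 + r^2*(-251*m - 46) + r*(-38*m^2 + 226*m - 16)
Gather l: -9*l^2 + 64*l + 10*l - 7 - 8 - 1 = -9*l^2 + 74*l - 16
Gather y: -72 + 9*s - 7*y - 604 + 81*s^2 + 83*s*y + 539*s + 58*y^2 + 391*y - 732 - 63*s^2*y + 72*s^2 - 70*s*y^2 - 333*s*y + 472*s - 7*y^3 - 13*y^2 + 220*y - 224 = 153*s^2 + 1020*s - 7*y^3 + y^2*(45 - 70*s) + y*(-63*s^2 - 250*s + 604) - 1632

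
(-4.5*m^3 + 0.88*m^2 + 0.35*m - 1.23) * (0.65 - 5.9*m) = 26.55*m^4 - 8.117*m^3 - 1.493*m^2 + 7.4845*m - 0.7995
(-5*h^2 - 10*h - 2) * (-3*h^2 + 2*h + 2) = 15*h^4 + 20*h^3 - 24*h^2 - 24*h - 4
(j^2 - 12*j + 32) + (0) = j^2 - 12*j + 32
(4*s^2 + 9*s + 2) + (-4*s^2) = 9*s + 2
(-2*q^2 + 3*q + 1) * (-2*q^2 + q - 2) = 4*q^4 - 8*q^3 + 5*q^2 - 5*q - 2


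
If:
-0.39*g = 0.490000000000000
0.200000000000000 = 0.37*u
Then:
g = -1.26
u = 0.54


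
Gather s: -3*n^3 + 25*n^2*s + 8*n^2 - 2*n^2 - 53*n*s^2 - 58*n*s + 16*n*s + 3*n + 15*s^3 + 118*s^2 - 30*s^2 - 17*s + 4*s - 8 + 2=-3*n^3 + 6*n^2 + 3*n + 15*s^3 + s^2*(88 - 53*n) + s*(25*n^2 - 42*n - 13) - 6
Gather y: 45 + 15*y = 15*y + 45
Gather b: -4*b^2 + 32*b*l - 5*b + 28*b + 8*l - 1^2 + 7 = -4*b^2 + b*(32*l + 23) + 8*l + 6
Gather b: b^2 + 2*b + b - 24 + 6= b^2 + 3*b - 18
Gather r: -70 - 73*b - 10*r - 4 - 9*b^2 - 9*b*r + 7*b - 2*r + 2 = -9*b^2 - 66*b + r*(-9*b - 12) - 72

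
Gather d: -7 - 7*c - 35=-7*c - 42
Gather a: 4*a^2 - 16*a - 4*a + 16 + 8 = 4*a^2 - 20*a + 24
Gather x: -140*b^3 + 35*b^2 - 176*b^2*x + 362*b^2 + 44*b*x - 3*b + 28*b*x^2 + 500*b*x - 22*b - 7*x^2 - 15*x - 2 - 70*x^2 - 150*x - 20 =-140*b^3 + 397*b^2 - 25*b + x^2*(28*b - 77) + x*(-176*b^2 + 544*b - 165) - 22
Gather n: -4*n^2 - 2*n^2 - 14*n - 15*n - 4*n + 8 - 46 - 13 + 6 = -6*n^2 - 33*n - 45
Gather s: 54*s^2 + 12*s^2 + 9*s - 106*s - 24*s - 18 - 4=66*s^2 - 121*s - 22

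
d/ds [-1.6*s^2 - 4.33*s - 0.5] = -3.2*s - 4.33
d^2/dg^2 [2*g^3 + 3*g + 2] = 12*g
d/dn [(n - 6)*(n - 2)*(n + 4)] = 3*n^2 - 8*n - 20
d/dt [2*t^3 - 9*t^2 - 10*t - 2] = 6*t^2 - 18*t - 10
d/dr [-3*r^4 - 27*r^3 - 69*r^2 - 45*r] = -12*r^3 - 81*r^2 - 138*r - 45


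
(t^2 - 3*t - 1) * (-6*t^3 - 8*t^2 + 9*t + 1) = -6*t^5 + 10*t^4 + 39*t^3 - 18*t^2 - 12*t - 1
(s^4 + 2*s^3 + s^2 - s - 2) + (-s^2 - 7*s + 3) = s^4 + 2*s^3 - 8*s + 1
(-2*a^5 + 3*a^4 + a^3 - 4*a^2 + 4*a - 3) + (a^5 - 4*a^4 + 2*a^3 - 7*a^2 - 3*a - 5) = -a^5 - a^4 + 3*a^3 - 11*a^2 + a - 8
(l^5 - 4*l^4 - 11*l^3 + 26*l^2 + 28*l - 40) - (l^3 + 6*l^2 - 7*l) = l^5 - 4*l^4 - 12*l^3 + 20*l^2 + 35*l - 40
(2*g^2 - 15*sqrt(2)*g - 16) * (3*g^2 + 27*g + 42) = 6*g^4 - 45*sqrt(2)*g^3 + 54*g^3 - 405*sqrt(2)*g^2 + 36*g^2 - 630*sqrt(2)*g - 432*g - 672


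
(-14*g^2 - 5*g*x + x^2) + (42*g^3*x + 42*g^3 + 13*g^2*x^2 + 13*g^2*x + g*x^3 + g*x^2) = 42*g^3*x + 42*g^3 + 13*g^2*x^2 + 13*g^2*x - 14*g^2 + g*x^3 + g*x^2 - 5*g*x + x^2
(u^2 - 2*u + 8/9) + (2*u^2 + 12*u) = 3*u^2 + 10*u + 8/9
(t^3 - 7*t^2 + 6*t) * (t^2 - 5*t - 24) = t^5 - 12*t^4 + 17*t^3 + 138*t^2 - 144*t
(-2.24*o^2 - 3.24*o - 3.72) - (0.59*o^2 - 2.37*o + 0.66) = -2.83*o^2 - 0.87*o - 4.38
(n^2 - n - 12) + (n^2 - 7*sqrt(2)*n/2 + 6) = 2*n^2 - 7*sqrt(2)*n/2 - n - 6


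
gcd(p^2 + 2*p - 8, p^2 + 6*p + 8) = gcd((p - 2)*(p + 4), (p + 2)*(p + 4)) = p + 4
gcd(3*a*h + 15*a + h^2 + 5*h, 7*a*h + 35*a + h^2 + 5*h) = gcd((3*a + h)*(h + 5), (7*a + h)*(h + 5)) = h + 5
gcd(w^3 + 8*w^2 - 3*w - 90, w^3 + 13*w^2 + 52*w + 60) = w^2 + 11*w + 30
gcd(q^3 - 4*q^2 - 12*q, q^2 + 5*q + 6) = q + 2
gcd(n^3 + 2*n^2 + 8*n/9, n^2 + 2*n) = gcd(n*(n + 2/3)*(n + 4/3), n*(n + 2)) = n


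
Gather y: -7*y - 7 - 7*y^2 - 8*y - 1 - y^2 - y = -8*y^2 - 16*y - 8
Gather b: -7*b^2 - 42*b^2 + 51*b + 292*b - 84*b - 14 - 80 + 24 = -49*b^2 + 259*b - 70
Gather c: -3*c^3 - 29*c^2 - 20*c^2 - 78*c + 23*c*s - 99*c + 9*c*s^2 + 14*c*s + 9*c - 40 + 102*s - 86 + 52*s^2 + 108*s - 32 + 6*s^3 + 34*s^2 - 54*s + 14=-3*c^3 - 49*c^2 + c*(9*s^2 + 37*s - 168) + 6*s^3 + 86*s^2 + 156*s - 144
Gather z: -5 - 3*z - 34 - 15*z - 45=-18*z - 84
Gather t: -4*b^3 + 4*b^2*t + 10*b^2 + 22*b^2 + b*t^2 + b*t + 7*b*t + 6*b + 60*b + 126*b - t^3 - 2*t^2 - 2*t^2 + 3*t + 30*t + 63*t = -4*b^3 + 32*b^2 + 192*b - t^3 + t^2*(b - 4) + t*(4*b^2 + 8*b + 96)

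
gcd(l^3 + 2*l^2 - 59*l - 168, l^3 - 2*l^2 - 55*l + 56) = l^2 - l - 56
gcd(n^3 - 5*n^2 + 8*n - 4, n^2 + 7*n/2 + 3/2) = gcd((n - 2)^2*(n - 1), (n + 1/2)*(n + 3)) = 1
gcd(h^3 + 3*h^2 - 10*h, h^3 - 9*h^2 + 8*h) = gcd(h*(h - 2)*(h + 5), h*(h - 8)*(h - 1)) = h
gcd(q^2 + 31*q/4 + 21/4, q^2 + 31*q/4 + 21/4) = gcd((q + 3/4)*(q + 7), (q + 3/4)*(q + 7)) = q^2 + 31*q/4 + 21/4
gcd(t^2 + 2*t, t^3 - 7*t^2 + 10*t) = t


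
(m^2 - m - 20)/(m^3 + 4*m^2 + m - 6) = (m^2 - m - 20)/(m^3 + 4*m^2 + m - 6)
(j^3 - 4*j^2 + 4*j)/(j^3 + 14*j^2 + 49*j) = (j^2 - 4*j + 4)/(j^2 + 14*j + 49)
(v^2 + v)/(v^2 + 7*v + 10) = v*(v + 1)/(v^2 + 7*v + 10)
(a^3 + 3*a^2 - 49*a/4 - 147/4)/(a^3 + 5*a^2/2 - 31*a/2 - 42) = (a - 7/2)/(a - 4)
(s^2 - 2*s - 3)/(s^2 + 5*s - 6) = (s^2 - 2*s - 3)/(s^2 + 5*s - 6)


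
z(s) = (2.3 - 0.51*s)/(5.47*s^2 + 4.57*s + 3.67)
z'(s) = (2.3 - 0.51*s)*(-10.94*s - 4.57)/(5.47*s^2 + 4.57*s + 3.67)^2 - 0.51/(5.47*s^2 + 4.57*s + 3.67)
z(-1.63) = 0.29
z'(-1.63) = 0.31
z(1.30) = 0.09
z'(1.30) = -0.11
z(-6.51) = 0.03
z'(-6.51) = 0.01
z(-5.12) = 0.04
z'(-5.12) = 0.01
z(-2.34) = 0.15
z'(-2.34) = 0.12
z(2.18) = 0.03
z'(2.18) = -0.03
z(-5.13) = 0.04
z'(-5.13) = 0.01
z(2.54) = 0.02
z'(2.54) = -0.02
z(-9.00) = 0.02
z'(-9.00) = 0.00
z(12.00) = -0.00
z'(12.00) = 0.00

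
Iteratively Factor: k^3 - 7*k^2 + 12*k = (k)*(k^2 - 7*k + 12) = k*(k - 4)*(k - 3)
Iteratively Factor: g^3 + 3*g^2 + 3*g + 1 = (g + 1)*(g^2 + 2*g + 1) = (g + 1)^2*(g + 1)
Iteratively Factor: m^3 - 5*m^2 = (m)*(m^2 - 5*m) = m*(m - 5)*(m)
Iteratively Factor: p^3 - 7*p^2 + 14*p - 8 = (p - 2)*(p^2 - 5*p + 4) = (p - 4)*(p - 2)*(p - 1)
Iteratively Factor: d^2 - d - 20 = (d + 4)*(d - 5)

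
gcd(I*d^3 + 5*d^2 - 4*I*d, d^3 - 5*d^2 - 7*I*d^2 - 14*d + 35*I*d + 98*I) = 1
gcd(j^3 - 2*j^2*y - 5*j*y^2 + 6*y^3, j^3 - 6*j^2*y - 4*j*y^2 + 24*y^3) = j + 2*y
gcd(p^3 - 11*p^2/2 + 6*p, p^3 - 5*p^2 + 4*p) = p^2 - 4*p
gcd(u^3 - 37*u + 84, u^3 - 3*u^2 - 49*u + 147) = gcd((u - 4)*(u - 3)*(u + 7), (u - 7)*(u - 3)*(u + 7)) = u^2 + 4*u - 21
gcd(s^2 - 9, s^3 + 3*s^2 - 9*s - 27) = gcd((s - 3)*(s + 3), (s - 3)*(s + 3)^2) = s^2 - 9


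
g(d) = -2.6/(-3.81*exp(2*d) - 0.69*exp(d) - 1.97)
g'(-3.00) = -0.03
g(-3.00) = 1.29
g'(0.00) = -0.52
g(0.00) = 0.40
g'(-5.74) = -0.00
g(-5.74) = 1.32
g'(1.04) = -0.14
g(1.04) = 0.08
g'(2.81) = -0.00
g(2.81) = 0.00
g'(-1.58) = -0.23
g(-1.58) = 1.14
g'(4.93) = -0.00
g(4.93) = 0.00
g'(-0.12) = -0.55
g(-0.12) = 0.47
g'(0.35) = -0.38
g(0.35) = 0.24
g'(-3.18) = -0.03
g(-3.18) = 1.30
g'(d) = -2.6*(7.62*exp(2*d) + 0.69*exp(d))/(-3.81*exp(2*d) - 0.69*exp(d) - 1.97)^2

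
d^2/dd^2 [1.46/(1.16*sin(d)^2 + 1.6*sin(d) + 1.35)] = (-7.858304*sin(d)^4 - 8.12928*sin(d)^3 + 17.195296*sin(d)^2 + 19.41216*sin(d) + 2.90248)/(1.16*sin(d)^2 + 1.6*sin(d) + 1.35)^3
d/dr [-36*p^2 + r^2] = 2*r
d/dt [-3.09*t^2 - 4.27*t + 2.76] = -6.18*t - 4.27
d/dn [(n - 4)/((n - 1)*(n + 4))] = (-n^2 + 8*n + 8)/(n^4 + 6*n^3 + n^2 - 24*n + 16)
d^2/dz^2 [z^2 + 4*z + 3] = 2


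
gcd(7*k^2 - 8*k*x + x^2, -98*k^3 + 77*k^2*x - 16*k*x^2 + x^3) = -7*k + x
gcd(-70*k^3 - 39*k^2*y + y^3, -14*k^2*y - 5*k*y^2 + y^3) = -14*k^2 - 5*k*y + y^2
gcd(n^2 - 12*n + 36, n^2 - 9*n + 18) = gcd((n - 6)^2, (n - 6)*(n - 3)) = n - 6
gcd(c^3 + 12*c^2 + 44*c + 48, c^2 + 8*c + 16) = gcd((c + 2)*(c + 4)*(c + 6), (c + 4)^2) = c + 4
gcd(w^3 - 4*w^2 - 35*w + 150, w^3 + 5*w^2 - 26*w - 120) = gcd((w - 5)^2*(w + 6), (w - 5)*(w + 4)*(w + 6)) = w^2 + w - 30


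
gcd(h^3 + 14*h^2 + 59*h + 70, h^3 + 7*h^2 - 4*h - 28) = h^2 + 9*h + 14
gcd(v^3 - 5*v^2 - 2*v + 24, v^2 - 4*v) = v - 4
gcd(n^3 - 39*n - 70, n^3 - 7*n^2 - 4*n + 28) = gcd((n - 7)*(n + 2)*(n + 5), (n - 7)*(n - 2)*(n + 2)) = n^2 - 5*n - 14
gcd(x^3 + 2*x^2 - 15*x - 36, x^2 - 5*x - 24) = x + 3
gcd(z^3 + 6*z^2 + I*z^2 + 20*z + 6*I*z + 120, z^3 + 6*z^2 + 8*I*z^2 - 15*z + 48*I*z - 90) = z^2 + z*(6 + 5*I) + 30*I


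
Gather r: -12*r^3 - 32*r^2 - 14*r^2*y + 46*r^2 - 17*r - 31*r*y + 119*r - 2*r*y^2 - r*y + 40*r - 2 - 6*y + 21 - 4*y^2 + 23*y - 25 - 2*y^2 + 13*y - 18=-12*r^3 + r^2*(14 - 14*y) + r*(-2*y^2 - 32*y + 142) - 6*y^2 + 30*y - 24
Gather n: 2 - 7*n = 2 - 7*n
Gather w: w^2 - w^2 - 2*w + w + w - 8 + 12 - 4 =0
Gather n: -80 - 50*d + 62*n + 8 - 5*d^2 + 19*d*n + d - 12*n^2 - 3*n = -5*d^2 - 49*d - 12*n^2 + n*(19*d + 59) - 72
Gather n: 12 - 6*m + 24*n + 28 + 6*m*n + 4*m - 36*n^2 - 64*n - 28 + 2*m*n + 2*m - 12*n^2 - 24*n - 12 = -48*n^2 + n*(8*m - 64)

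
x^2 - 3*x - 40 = (x - 8)*(x + 5)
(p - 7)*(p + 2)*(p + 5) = p^3 - 39*p - 70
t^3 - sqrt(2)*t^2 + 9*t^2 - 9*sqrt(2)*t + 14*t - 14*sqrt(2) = (t + 2)*(t + 7)*(t - sqrt(2))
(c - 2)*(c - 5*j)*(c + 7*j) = c^3 + 2*c^2*j - 2*c^2 - 35*c*j^2 - 4*c*j + 70*j^2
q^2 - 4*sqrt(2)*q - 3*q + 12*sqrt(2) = (q - 3)*(q - 4*sqrt(2))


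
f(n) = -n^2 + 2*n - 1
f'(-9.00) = 20.00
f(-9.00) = -100.00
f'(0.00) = 2.00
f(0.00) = -1.00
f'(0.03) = 1.94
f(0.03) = -0.94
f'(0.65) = 0.70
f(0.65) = -0.12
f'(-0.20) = 2.40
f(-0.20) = -1.44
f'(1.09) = -0.18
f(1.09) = -0.01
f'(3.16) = -4.32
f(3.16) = -4.67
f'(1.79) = -1.58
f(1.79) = -0.62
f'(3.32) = -4.64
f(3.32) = -5.38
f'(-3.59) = 9.18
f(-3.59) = -21.07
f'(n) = 2 - 2*n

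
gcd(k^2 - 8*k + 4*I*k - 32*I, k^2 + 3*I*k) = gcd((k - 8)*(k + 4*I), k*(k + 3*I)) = 1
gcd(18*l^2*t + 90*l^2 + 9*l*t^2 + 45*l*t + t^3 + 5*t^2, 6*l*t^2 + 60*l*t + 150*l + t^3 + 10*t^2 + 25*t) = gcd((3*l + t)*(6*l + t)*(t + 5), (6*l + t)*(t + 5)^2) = 6*l*t + 30*l + t^2 + 5*t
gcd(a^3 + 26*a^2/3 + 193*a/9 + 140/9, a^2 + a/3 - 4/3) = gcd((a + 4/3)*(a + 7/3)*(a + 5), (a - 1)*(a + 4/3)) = a + 4/3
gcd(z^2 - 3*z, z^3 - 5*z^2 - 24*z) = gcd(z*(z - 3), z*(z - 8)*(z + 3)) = z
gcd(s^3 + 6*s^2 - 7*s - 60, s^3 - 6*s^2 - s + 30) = s - 3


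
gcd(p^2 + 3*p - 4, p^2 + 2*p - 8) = p + 4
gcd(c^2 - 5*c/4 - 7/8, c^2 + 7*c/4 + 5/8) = c + 1/2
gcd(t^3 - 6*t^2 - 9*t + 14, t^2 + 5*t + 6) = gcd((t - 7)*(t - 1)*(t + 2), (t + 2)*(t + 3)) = t + 2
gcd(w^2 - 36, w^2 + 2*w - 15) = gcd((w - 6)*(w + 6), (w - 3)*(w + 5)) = 1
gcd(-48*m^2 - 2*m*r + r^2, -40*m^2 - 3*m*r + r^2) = -8*m + r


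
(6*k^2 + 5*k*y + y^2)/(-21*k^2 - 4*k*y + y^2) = (2*k + y)/(-7*k + y)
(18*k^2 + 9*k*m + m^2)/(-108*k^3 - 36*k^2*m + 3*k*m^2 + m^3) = -1/(6*k - m)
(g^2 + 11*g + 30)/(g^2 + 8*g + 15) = (g + 6)/(g + 3)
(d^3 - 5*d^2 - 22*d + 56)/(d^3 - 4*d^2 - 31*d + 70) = (d + 4)/(d + 5)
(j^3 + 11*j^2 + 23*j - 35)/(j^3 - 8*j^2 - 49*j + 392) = (j^2 + 4*j - 5)/(j^2 - 15*j + 56)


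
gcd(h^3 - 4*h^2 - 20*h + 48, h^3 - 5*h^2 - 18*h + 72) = h^2 - 2*h - 24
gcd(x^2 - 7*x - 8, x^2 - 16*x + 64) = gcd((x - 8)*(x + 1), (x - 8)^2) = x - 8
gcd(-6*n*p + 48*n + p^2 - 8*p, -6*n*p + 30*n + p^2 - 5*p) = -6*n + p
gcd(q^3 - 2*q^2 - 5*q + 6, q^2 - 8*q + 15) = q - 3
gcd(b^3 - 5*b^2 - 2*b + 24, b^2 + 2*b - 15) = b - 3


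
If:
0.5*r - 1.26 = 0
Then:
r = 2.52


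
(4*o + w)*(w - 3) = 4*o*w - 12*o + w^2 - 3*w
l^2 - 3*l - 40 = (l - 8)*(l + 5)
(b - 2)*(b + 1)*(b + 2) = b^3 + b^2 - 4*b - 4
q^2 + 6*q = q*(q + 6)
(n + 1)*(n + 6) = n^2 + 7*n + 6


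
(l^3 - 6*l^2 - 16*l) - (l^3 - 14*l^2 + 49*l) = 8*l^2 - 65*l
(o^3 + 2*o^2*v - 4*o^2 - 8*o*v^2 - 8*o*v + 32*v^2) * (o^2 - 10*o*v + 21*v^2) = o^5 - 8*o^4*v - 4*o^4 - 7*o^3*v^2 + 32*o^3*v + 122*o^2*v^3 + 28*o^2*v^2 - 168*o*v^4 - 488*o*v^3 + 672*v^4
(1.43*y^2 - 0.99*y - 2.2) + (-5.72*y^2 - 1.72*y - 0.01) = -4.29*y^2 - 2.71*y - 2.21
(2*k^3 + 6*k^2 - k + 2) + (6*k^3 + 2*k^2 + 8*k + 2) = 8*k^3 + 8*k^2 + 7*k + 4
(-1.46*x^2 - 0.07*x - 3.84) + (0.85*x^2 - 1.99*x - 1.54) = -0.61*x^2 - 2.06*x - 5.38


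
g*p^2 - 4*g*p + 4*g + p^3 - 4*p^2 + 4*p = (g + p)*(p - 2)^2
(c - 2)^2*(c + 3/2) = c^3 - 5*c^2/2 - 2*c + 6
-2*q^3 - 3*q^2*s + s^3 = (-2*q + s)*(q + s)^2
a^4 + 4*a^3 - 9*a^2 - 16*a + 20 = (a - 2)*(a - 1)*(a + 2)*(a + 5)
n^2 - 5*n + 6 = (n - 3)*(n - 2)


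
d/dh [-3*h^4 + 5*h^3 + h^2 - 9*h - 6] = -12*h^3 + 15*h^2 + 2*h - 9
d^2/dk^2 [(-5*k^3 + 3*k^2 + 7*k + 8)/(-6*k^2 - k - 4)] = 2*(-349*k^3 - 588*k^2 + 600*k + 164)/(216*k^6 + 108*k^5 + 450*k^4 + 145*k^3 + 300*k^2 + 48*k + 64)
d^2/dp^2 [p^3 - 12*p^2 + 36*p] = 6*p - 24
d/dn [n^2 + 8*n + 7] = 2*n + 8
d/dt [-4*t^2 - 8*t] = -8*t - 8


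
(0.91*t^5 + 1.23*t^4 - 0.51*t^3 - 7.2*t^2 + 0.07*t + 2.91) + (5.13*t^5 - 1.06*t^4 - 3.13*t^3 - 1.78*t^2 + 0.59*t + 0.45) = 6.04*t^5 + 0.17*t^4 - 3.64*t^3 - 8.98*t^2 + 0.66*t + 3.36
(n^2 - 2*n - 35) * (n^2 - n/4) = n^4 - 9*n^3/4 - 69*n^2/2 + 35*n/4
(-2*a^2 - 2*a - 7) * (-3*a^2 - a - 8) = 6*a^4 + 8*a^3 + 39*a^2 + 23*a + 56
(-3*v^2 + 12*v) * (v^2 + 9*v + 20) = -3*v^4 - 15*v^3 + 48*v^2 + 240*v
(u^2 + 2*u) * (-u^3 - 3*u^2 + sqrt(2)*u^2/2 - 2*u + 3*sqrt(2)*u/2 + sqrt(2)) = -u^5 - 5*u^4 + sqrt(2)*u^4/2 - 8*u^3 + 5*sqrt(2)*u^3/2 - 4*u^2 + 4*sqrt(2)*u^2 + 2*sqrt(2)*u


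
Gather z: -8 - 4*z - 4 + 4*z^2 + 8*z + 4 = 4*z^2 + 4*z - 8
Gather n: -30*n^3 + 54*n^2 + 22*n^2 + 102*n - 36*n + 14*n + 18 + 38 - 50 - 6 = -30*n^3 + 76*n^2 + 80*n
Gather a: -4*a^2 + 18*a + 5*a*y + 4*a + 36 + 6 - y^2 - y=-4*a^2 + a*(5*y + 22) - y^2 - y + 42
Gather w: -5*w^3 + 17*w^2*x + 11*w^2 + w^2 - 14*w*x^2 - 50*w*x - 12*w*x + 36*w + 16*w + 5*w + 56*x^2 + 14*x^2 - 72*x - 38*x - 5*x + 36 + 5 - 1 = -5*w^3 + w^2*(17*x + 12) + w*(-14*x^2 - 62*x + 57) + 70*x^2 - 115*x + 40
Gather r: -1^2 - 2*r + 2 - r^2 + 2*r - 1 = -r^2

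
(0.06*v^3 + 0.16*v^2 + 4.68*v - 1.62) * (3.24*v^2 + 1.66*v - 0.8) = 0.1944*v^5 + 0.618*v^4 + 15.3808*v^3 + 2.392*v^2 - 6.4332*v + 1.296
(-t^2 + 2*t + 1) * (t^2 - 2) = -t^4 + 2*t^3 + 3*t^2 - 4*t - 2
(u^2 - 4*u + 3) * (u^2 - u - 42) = u^4 - 5*u^3 - 35*u^2 + 165*u - 126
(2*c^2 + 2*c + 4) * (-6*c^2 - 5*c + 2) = -12*c^4 - 22*c^3 - 30*c^2 - 16*c + 8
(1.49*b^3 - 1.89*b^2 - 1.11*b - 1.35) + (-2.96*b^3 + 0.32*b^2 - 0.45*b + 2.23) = -1.47*b^3 - 1.57*b^2 - 1.56*b + 0.88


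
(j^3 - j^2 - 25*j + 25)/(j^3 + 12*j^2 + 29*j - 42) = (j^2 - 25)/(j^2 + 13*j + 42)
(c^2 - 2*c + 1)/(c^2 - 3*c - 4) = (-c^2 + 2*c - 1)/(-c^2 + 3*c + 4)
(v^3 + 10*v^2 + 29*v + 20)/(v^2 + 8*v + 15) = (v^2 + 5*v + 4)/(v + 3)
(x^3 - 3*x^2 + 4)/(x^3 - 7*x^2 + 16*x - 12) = (x + 1)/(x - 3)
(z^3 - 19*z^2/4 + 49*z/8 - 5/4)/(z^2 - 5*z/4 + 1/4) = (z^2 - 9*z/2 + 5)/(z - 1)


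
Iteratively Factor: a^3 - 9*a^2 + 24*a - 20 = (a - 2)*(a^2 - 7*a + 10) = (a - 2)^2*(a - 5)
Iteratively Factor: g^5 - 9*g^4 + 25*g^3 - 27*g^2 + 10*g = (g - 2)*(g^4 - 7*g^3 + 11*g^2 - 5*g) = g*(g - 2)*(g^3 - 7*g^2 + 11*g - 5) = g*(g - 5)*(g - 2)*(g^2 - 2*g + 1) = g*(g - 5)*(g - 2)*(g - 1)*(g - 1)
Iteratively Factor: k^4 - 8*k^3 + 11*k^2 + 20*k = (k + 1)*(k^3 - 9*k^2 + 20*k) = (k - 4)*(k + 1)*(k^2 - 5*k) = k*(k - 4)*(k + 1)*(k - 5)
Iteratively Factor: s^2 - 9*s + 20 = (s - 5)*(s - 4)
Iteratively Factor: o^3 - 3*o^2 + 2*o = (o - 1)*(o^2 - 2*o) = (o - 2)*(o - 1)*(o)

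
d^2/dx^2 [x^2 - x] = 2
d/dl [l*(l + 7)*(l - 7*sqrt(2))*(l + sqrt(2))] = 4*l^3 - 18*sqrt(2)*l^2 + 21*l^2 - 84*sqrt(2)*l - 28*l - 98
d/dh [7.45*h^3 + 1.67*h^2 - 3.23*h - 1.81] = 22.35*h^2 + 3.34*h - 3.23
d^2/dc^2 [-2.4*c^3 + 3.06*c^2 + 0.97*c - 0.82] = 6.12 - 14.4*c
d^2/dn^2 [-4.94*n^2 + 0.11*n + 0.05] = -9.88000000000000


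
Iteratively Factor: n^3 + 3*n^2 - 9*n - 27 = (n + 3)*(n^2 - 9) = (n - 3)*(n + 3)*(n + 3)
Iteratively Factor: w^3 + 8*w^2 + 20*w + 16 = (w + 2)*(w^2 + 6*w + 8) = (w + 2)*(w + 4)*(w + 2)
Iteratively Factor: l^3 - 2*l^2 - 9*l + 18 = (l - 2)*(l^2 - 9) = (l - 2)*(l + 3)*(l - 3)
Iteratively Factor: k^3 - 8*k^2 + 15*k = (k - 3)*(k^2 - 5*k) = (k - 5)*(k - 3)*(k)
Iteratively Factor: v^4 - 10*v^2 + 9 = (v + 3)*(v^3 - 3*v^2 - v + 3) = (v - 1)*(v + 3)*(v^2 - 2*v - 3) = (v - 3)*(v - 1)*(v + 3)*(v + 1)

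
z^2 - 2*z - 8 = (z - 4)*(z + 2)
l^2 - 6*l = l*(l - 6)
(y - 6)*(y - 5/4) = y^2 - 29*y/4 + 15/2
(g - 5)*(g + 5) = g^2 - 25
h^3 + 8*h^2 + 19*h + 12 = (h + 1)*(h + 3)*(h + 4)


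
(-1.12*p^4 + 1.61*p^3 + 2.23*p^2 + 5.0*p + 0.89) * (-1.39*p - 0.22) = 1.5568*p^5 - 1.9915*p^4 - 3.4539*p^3 - 7.4406*p^2 - 2.3371*p - 0.1958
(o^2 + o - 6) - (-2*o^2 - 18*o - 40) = 3*o^2 + 19*o + 34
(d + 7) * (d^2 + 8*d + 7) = d^3 + 15*d^2 + 63*d + 49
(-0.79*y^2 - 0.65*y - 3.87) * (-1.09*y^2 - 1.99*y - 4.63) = 0.8611*y^4 + 2.2806*y^3 + 9.1695*y^2 + 10.7108*y + 17.9181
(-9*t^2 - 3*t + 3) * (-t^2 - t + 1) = 9*t^4 + 12*t^3 - 9*t^2 - 6*t + 3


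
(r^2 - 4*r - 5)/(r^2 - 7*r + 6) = (r^2 - 4*r - 5)/(r^2 - 7*r + 6)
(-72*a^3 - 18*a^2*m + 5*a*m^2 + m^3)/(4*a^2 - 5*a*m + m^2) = (-18*a^2 - 9*a*m - m^2)/(a - m)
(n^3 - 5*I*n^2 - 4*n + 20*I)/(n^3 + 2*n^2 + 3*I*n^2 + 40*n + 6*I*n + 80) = (n - 2)/(n + 8*I)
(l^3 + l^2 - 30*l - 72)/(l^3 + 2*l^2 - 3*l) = (l^2 - 2*l - 24)/(l*(l - 1))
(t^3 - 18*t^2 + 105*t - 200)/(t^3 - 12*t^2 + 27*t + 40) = (t - 5)/(t + 1)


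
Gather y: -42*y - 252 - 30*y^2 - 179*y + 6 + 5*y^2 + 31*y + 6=-25*y^2 - 190*y - 240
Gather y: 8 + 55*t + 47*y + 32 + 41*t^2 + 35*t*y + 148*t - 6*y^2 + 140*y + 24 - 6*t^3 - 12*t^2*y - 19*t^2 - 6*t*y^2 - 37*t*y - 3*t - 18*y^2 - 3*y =-6*t^3 + 22*t^2 + 200*t + y^2*(-6*t - 24) + y*(-12*t^2 - 2*t + 184) + 64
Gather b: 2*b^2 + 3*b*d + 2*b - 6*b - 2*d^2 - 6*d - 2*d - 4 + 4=2*b^2 + b*(3*d - 4) - 2*d^2 - 8*d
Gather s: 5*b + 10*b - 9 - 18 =15*b - 27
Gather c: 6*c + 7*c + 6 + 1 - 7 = 13*c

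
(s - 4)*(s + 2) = s^2 - 2*s - 8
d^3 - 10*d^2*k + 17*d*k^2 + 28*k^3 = (d - 7*k)*(d - 4*k)*(d + k)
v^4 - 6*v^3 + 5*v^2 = v^2*(v - 5)*(v - 1)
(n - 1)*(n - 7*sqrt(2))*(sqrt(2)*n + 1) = sqrt(2)*n^3 - 13*n^2 - sqrt(2)*n^2 - 7*sqrt(2)*n + 13*n + 7*sqrt(2)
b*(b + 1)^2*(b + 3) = b^4 + 5*b^3 + 7*b^2 + 3*b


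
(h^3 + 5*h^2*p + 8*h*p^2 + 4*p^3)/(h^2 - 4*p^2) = (-h^2 - 3*h*p - 2*p^2)/(-h + 2*p)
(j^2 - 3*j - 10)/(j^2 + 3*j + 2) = (j - 5)/(j + 1)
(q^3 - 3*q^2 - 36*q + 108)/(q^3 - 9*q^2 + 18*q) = (q + 6)/q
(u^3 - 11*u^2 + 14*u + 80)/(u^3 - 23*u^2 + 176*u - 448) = (u^2 - 3*u - 10)/(u^2 - 15*u + 56)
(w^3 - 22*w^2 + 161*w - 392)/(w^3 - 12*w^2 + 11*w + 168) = (w - 7)/(w + 3)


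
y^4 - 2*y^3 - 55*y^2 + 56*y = y*(y - 8)*(y - 1)*(y + 7)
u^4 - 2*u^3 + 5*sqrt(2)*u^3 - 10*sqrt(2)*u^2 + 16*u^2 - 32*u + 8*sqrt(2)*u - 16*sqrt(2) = (u - 2)*(u + sqrt(2))*(u + 2*sqrt(2))^2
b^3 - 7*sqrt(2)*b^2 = b^2*(b - 7*sqrt(2))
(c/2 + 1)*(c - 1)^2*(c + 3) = c^4/2 + 3*c^3/2 - 3*c^2/2 - 7*c/2 + 3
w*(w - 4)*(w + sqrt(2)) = w^3 - 4*w^2 + sqrt(2)*w^2 - 4*sqrt(2)*w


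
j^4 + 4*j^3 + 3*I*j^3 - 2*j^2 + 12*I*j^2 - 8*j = j*(j + 4)*(j + I)*(j + 2*I)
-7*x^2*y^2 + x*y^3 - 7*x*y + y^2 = y*(-7*x + y)*(x*y + 1)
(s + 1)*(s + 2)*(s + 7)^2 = s^4 + 17*s^3 + 93*s^2 + 175*s + 98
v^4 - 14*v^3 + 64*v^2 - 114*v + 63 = (v - 7)*(v - 3)^2*(v - 1)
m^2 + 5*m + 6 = (m + 2)*(m + 3)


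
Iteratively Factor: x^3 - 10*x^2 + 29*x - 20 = (x - 5)*(x^2 - 5*x + 4) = (x - 5)*(x - 1)*(x - 4)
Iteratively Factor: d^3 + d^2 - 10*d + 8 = (d - 2)*(d^2 + 3*d - 4) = (d - 2)*(d - 1)*(d + 4)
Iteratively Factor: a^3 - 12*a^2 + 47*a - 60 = (a - 3)*(a^2 - 9*a + 20) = (a - 4)*(a - 3)*(a - 5)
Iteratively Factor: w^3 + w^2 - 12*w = (w - 3)*(w^2 + 4*w) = w*(w - 3)*(w + 4)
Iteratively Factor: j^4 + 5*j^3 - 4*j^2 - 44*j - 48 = (j + 2)*(j^3 + 3*j^2 - 10*j - 24) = (j + 2)*(j + 4)*(j^2 - j - 6) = (j - 3)*(j + 2)*(j + 4)*(j + 2)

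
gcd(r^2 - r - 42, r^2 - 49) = r - 7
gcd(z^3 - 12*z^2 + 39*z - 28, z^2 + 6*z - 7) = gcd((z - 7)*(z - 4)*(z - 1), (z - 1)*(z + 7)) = z - 1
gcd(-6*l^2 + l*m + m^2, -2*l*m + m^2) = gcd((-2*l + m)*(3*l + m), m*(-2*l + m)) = 2*l - m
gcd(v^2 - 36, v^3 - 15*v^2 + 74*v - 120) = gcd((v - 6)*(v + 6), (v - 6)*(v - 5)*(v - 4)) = v - 6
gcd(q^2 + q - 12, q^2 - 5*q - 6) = 1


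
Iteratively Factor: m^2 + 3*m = (m + 3)*(m)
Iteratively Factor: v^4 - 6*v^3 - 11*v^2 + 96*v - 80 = (v + 4)*(v^3 - 10*v^2 + 29*v - 20) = (v - 1)*(v + 4)*(v^2 - 9*v + 20) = (v - 5)*(v - 1)*(v + 4)*(v - 4)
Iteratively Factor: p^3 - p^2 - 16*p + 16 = (p + 4)*(p^2 - 5*p + 4) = (p - 4)*(p + 4)*(p - 1)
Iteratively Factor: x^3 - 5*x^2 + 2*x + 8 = (x + 1)*(x^2 - 6*x + 8) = (x - 4)*(x + 1)*(x - 2)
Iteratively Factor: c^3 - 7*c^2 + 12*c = (c - 3)*(c^2 - 4*c) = (c - 4)*(c - 3)*(c)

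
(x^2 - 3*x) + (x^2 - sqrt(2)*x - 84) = 2*x^2 - 3*x - sqrt(2)*x - 84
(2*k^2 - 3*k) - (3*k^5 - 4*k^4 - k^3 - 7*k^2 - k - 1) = -3*k^5 + 4*k^4 + k^3 + 9*k^2 - 2*k + 1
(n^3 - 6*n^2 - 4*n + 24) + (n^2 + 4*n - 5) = n^3 - 5*n^2 + 19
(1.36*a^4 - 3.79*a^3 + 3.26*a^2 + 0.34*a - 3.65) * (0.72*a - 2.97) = 0.9792*a^5 - 6.768*a^4 + 13.6035*a^3 - 9.4374*a^2 - 3.6378*a + 10.8405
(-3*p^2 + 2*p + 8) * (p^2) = -3*p^4 + 2*p^3 + 8*p^2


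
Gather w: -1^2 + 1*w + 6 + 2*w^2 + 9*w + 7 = 2*w^2 + 10*w + 12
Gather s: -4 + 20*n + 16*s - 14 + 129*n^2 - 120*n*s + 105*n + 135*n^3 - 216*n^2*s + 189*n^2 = 135*n^3 + 318*n^2 + 125*n + s*(-216*n^2 - 120*n + 16) - 18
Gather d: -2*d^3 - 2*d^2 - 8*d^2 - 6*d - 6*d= -2*d^3 - 10*d^2 - 12*d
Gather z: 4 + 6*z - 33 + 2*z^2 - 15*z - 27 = 2*z^2 - 9*z - 56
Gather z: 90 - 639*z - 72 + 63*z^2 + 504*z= 63*z^2 - 135*z + 18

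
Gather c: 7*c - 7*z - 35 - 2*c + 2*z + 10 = 5*c - 5*z - 25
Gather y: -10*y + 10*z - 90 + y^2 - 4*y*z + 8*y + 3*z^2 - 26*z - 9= y^2 + y*(-4*z - 2) + 3*z^2 - 16*z - 99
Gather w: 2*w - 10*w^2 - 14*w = -10*w^2 - 12*w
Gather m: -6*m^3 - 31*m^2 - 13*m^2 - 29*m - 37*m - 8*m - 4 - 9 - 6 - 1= -6*m^3 - 44*m^2 - 74*m - 20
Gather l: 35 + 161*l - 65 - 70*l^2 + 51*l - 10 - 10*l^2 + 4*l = -80*l^2 + 216*l - 40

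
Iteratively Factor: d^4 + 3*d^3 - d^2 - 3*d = (d)*(d^3 + 3*d^2 - d - 3) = d*(d + 3)*(d^2 - 1) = d*(d - 1)*(d + 3)*(d + 1)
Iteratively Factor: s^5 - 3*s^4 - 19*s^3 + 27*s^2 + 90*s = (s + 2)*(s^4 - 5*s^3 - 9*s^2 + 45*s) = (s - 3)*(s + 2)*(s^3 - 2*s^2 - 15*s) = s*(s - 3)*(s + 2)*(s^2 - 2*s - 15) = s*(s - 5)*(s - 3)*(s + 2)*(s + 3)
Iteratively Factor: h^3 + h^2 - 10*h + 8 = (h + 4)*(h^2 - 3*h + 2) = (h - 2)*(h + 4)*(h - 1)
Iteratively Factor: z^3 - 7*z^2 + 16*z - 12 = (z - 2)*(z^2 - 5*z + 6) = (z - 2)^2*(z - 3)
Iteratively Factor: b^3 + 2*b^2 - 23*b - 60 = (b + 3)*(b^2 - b - 20) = (b + 3)*(b + 4)*(b - 5)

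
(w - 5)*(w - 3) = w^2 - 8*w + 15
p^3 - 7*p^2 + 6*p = p*(p - 6)*(p - 1)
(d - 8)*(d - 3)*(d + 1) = d^3 - 10*d^2 + 13*d + 24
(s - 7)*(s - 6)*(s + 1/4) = s^3 - 51*s^2/4 + 155*s/4 + 21/2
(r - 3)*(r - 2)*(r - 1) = r^3 - 6*r^2 + 11*r - 6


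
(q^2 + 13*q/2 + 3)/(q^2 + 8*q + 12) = (q + 1/2)/(q + 2)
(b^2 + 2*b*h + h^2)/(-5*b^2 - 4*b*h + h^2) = (-b - h)/(5*b - h)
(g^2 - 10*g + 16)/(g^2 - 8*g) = (g - 2)/g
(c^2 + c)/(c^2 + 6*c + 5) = c/(c + 5)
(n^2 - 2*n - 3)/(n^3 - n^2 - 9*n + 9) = (n + 1)/(n^2 + 2*n - 3)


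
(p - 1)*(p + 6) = p^2 + 5*p - 6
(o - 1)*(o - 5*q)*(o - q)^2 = o^4 - 7*o^3*q - o^3 + 11*o^2*q^2 + 7*o^2*q - 5*o*q^3 - 11*o*q^2 + 5*q^3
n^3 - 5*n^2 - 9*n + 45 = (n - 5)*(n - 3)*(n + 3)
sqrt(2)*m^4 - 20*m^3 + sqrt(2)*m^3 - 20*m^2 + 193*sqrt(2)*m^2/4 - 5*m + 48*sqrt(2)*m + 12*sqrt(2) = (m + 1/2)*(m - 6*sqrt(2))*(m - 4*sqrt(2))*(sqrt(2)*m + sqrt(2)/2)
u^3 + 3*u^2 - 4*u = u*(u - 1)*(u + 4)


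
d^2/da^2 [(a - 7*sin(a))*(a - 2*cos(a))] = 7*a*sin(a) + 2*a*cos(a) + 4*sin(a) - 28*sin(2*a) - 14*cos(a) + 2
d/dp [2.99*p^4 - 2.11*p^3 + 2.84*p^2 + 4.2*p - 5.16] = 11.96*p^3 - 6.33*p^2 + 5.68*p + 4.2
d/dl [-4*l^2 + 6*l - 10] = 6 - 8*l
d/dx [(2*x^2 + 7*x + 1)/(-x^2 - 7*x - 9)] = (-7*x^2 - 34*x - 56)/(x^4 + 14*x^3 + 67*x^2 + 126*x + 81)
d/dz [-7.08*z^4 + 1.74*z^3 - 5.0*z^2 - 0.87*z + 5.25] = -28.32*z^3 + 5.22*z^2 - 10.0*z - 0.87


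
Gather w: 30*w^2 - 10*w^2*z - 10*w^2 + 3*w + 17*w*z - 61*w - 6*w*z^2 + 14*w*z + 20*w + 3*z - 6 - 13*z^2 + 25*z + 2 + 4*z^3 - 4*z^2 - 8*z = w^2*(20 - 10*z) + w*(-6*z^2 + 31*z - 38) + 4*z^3 - 17*z^2 + 20*z - 4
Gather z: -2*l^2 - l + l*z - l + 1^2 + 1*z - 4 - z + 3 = -2*l^2 + l*z - 2*l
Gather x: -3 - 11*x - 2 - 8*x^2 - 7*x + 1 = -8*x^2 - 18*x - 4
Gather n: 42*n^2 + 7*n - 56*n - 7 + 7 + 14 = 42*n^2 - 49*n + 14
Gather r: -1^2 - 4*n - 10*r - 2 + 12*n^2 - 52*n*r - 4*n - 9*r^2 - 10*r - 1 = 12*n^2 - 8*n - 9*r^2 + r*(-52*n - 20) - 4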